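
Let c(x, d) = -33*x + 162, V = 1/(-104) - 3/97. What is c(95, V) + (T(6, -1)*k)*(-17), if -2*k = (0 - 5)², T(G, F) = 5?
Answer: -3821/2 ≈ -1910.5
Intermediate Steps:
k = -25/2 (k = -(0 - 5)²/2 = -½*(-5)² = -½*25 = -25/2 ≈ -12.500)
V = -409/10088 (V = 1*(-1/104) - 3*1/97 = -1/104 - 3/97 = -409/10088 ≈ -0.040543)
c(x, d) = 162 - 33*x
c(95, V) + (T(6, -1)*k)*(-17) = (162 - 33*95) + (5*(-25/2))*(-17) = (162 - 3135) - 125/2*(-17) = -2973 + 2125/2 = -3821/2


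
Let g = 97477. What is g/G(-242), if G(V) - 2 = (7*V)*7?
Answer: -97477/11856 ≈ -8.2217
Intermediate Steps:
G(V) = 2 + 49*V (G(V) = 2 + (7*V)*7 = 2 + 49*V)
g/G(-242) = 97477/(2 + 49*(-242)) = 97477/(2 - 11858) = 97477/(-11856) = 97477*(-1/11856) = -97477/11856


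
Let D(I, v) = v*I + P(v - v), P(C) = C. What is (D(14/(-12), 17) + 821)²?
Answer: 23107249/36 ≈ 6.4187e+5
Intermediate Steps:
D(I, v) = I*v (D(I, v) = v*I + (v - v) = I*v + 0 = I*v)
(D(14/(-12), 17) + 821)² = ((14/(-12))*17 + 821)² = ((14*(-1/12))*17 + 821)² = (-7/6*17 + 821)² = (-119/6 + 821)² = (4807/6)² = 23107249/36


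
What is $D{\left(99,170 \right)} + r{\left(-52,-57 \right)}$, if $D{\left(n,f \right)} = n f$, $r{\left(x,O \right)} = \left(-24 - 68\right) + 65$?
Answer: $16803$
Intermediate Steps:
$r{\left(x,O \right)} = -27$ ($r{\left(x,O \right)} = -92 + 65 = -27$)
$D{\left(n,f \right)} = f n$
$D{\left(99,170 \right)} + r{\left(-52,-57 \right)} = 170 \cdot 99 - 27 = 16830 - 27 = 16803$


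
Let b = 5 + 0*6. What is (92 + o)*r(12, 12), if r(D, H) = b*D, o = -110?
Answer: -1080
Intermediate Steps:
b = 5 (b = 5 + 0 = 5)
r(D, H) = 5*D
(92 + o)*r(12, 12) = (92 - 110)*(5*12) = -18*60 = -1080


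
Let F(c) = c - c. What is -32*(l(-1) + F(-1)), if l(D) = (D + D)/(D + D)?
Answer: -32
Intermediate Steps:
F(c) = 0
l(D) = 1 (l(D) = (2*D)/((2*D)) = (2*D)*(1/(2*D)) = 1)
-32*(l(-1) + F(-1)) = -32*(1 + 0) = -32*1 = -32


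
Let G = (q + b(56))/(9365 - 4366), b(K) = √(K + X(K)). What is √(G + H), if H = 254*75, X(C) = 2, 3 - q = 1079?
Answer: √(476054140126 + 4999*√58)/4999 ≈ 138.02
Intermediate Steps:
q = -1076 (q = 3 - 1*1079 = 3 - 1079 = -1076)
b(K) = √(2 + K) (b(K) = √(K + 2) = √(2 + K))
G = -1076/4999 + √58/4999 (G = (-1076 + √(2 + 56))/(9365 - 4366) = (-1076 + √58)/4999 = (-1076 + √58)*(1/4999) = -1076/4999 + √58/4999 ≈ -0.21372)
H = 19050
√(G + H) = √((-1076/4999 + √58/4999) + 19050) = √(95229874/4999 + √58/4999)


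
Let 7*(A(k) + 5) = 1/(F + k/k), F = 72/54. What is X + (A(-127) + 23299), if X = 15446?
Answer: 1898263/49 ≈ 38740.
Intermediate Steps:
F = 4/3 (F = 72*(1/54) = 4/3 ≈ 1.3333)
A(k) = -242/49 (A(k) = -5 + 1/(7*(4/3 + k/k)) = -5 + 1/(7*(4/3 + 1)) = -5 + 1/(7*(7/3)) = -5 + (1/7)*(3/7) = -5 + 3/49 = -242/49)
X + (A(-127) + 23299) = 15446 + (-242/49 + 23299) = 15446 + 1141409/49 = 1898263/49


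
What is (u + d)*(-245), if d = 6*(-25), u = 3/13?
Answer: 477015/13 ≈ 36693.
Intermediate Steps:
u = 3/13 (u = 3*(1/13) = 3/13 ≈ 0.23077)
d = -150
(u + d)*(-245) = (3/13 - 150)*(-245) = -1947/13*(-245) = 477015/13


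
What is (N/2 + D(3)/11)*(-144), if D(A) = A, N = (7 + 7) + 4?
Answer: -14688/11 ≈ -1335.3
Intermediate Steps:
N = 18 (N = 14 + 4 = 18)
(N/2 + D(3)/11)*(-144) = (18/2 + 3/11)*(-144) = (18*(½) + 3*(1/11))*(-144) = (9 + 3/11)*(-144) = (102/11)*(-144) = -14688/11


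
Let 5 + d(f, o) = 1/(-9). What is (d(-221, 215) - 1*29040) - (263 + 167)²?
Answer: -1925506/9 ≈ -2.1395e+5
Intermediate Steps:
d(f, o) = -46/9 (d(f, o) = -5 + 1/(-9) = -5 - ⅑ = -46/9)
(d(-221, 215) - 1*29040) - (263 + 167)² = (-46/9 - 1*29040) - (263 + 167)² = (-46/9 - 29040) - 1*430² = -261406/9 - 1*184900 = -261406/9 - 184900 = -1925506/9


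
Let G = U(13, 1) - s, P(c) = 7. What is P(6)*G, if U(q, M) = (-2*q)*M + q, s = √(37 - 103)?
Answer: -91 - 7*I*√66 ≈ -91.0 - 56.868*I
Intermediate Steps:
s = I*√66 (s = √(-66) = I*√66 ≈ 8.124*I)
U(q, M) = q - 2*M*q (U(q, M) = -2*M*q + q = q - 2*M*q)
G = -13 - I*√66 (G = 13*(1 - 2*1) - I*√66 = 13*(1 - 2) - I*√66 = 13*(-1) - I*√66 = -13 - I*√66 ≈ -13.0 - 8.124*I)
P(6)*G = 7*(-13 - I*√66) = -91 - 7*I*√66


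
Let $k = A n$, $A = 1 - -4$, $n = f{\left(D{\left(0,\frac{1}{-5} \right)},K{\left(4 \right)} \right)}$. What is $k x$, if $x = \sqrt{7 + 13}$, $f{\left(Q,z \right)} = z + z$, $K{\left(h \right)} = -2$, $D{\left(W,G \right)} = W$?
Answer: $- 40 \sqrt{5} \approx -89.443$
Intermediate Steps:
$f{\left(Q,z \right)} = 2 z$
$n = -4$ ($n = 2 \left(-2\right) = -4$)
$A = 5$ ($A = 1 + 4 = 5$)
$k = -20$ ($k = 5 \left(-4\right) = -20$)
$x = 2 \sqrt{5}$ ($x = \sqrt{20} = 2 \sqrt{5} \approx 4.4721$)
$k x = - 20 \cdot 2 \sqrt{5} = - 40 \sqrt{5}$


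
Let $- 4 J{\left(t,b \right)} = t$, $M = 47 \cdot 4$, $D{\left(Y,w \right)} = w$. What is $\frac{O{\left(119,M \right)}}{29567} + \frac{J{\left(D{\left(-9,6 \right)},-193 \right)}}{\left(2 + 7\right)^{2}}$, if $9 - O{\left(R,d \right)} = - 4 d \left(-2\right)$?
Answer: $- \frac{110297}{1596618} \approx -0.069082$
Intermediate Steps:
$M = 188$
$J{\left(t,b \right)} = - \frac{t}{4}$
$O{\left(R,d \right)} = 9 - 8 d$ ($O{\left(R,d \right)} = 9 - - 4 d \left(-2\right) = 9 - 8 d$)
$\frac{O{\left(119,M \right)}}{29567} + \frac{J{\left(D{\left(-9,6 \right)},-193 \right)}}{\left(2 + 7\right)^{2}} = \frac{9 - 1504}{29567} + \frac{\left(- \frac{1}{4}\right) 6}{\left(2 + 7\right)^{2}} = \left(9 - 1504\right) \frac{1}{29567} - \frac{3}{2 \cdot 9^{2}} = \left(-1495\right) \frac{1}{29567} - \frac{3}{2 \cdot 81} = - \frac{1495}{29567} - \frac{1}{54} = - \frac{110297}{1596618}$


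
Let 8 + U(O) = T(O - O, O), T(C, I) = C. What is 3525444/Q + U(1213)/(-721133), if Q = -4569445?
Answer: -2542277452492/3295177581185 ≈ -0.77151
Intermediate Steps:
U(O) = -8 (U(O) = -8 + (O - O) = -8 + 0 = -8)
3525444/Q + U(1213)/(-721133) = 3525444/(-4569445) - 8/(-721133) = 3525444*(-1/4569445) - 8*(-1/721133) = -3525444/4569445 + 8/721133 = -2542277452492/3295177581185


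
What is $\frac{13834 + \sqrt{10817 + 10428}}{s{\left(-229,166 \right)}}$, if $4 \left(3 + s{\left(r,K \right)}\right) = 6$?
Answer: $- \frac{27668}{3} - \frac{2 \sqrt{21245}}{3} \approx -9319.8$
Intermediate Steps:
$s{\left(r,K \right)} = - \frac{3}{2}$ ($s{\left(r,K \right)} = -3 + \frac{1}{4} \cdot 6 = -3 + \frac{3}{2} = - \frac{3}{2}$)
$\frac{13834 + \sqrt{10817 + 10428}}{s{\left(-229,166 \right)}} = \frac{13834 + \sqrt{10817 + 10428}}{- \frac{3}{2}} = \left(13834 + \sqrt{21245}\right) \left(- \frac{2}{3}\right) = - \frac{27668}{3} - \frac{2 \sqrt{21245}}{3}$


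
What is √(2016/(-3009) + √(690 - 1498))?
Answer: √(-674016 + 2012018*I*√202)/1003 ≈ 3.7258 + 3.8147*I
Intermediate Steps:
√(2016/(-3009) + √(690 - 1498)) = √(2016*(-1/3009) + √(-808)) = √(-672/1003 + 2*I*√202)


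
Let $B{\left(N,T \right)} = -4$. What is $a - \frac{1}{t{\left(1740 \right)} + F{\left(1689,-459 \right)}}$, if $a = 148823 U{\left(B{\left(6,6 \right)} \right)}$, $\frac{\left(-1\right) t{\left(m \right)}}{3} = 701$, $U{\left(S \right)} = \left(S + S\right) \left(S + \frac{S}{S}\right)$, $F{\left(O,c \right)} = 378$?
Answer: $\frac{6161272201}{1725} \approx 3.5718 \cdot 10^{6}$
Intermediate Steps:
$U{\left(S \right)} = 2 S \left(1 + S\right)$ ($U{\left(S \right)} = 2 S \left(S + 1\right) = 2 S \left(1 + S\right)$)
$t{\left(m \right)} = -2103$ ($t{\left(m \right)} = \left(-3\right) 701 = -2103$)
$a = 3571752$ ($a = 148823 \cdot 2 \left(-4\right) \left(1 - 4\right) = 148823 \cdot 2 \left(-4\right) \left(-3\right) = 148823 \cdot 24 = 3571752$)
$a - \frac{1}{t{\left(1740 \right)} + F{\left(1689,-459 \right)}} = 3571752 - \frac{1}{-2103 + 378} = 3571752 - \frac{1}{-1725} = 3571752 - - \frac{1}{1725} = 3571752 + \frac{1}{1725} = \frac{6161272201}{1725}$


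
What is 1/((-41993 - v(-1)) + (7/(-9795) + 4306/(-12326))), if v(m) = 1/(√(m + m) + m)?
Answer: -76513892312239382655/3213049159904075672554123 - 1214708194854075*I*√2/6426098319808151345108246 ≈ -2.3813e-5 - 2.6732e-10*I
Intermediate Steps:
v(m) = 1/(m + √2*√m) (v(m) = 1/(√(2*m) + m) = 1/(√2*√m + m) = 1/(m + √2*√m))
1/((-41993 - v(-1)) + (7/(-9795) + 4306/(-12326))) = 1/((-41993 - 1/(-1 + √2*√(-1))) + (7/(-9795) + 4306/(-12326))) = 1/((-41993 - 1/(-1 + √2*I)) + (7*(-1/9795) + 4306*(-1/12326))) = 1/((-41993 - 1/(-1 + I*√2)) + (-7/9795 - 2153/6163)) = 1/((-41993 - 1/(-1 + I*√2)) - 21131776/60366585) = 1/(-2534995135681/60366585 - 1/(-1 + I*√2))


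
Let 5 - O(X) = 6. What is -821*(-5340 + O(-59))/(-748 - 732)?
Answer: -4384961/1480 ≈ -2962.8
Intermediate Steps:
O(X) = -1 (O(X) = 5 - 1*6 = 5 - 6 = -1)
-821*(-5340 + O(-59))/(-748 - 732) = -821*(-5340 - 1)/(-748 - 732) = -(-4384961)/(-1480) = -(-4384961)*(-1)/1480 = -821*5341/1480 = -4384961/1480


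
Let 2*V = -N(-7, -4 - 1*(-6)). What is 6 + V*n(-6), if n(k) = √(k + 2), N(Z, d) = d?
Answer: 6 - 2*I ≈ 6.0 - 2.0*I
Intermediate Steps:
n(k) = √(2 + k)
V = -1 (V = (-(-4 - 1*(-6)))/2 = (-(-4 + 6))/2 = (-1*2)/2 = (½)*(-2) = -1)
6 + V*n(-6) = 6 - √(2 - 6) = 6 - √(-4) = 6 - 2*I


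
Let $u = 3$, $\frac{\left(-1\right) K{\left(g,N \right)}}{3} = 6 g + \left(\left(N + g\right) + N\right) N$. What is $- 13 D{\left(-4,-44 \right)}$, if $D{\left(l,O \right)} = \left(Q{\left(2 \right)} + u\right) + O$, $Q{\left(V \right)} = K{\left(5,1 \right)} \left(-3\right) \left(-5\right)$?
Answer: $22178$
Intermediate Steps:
$K{\left(g,N \right)} = - 18 g - 3 N \left(g + 2 N\right)$ ($K{\left(g,N \right)} = - 3 \left(6 g + \left(\left(N + g\right) + N\right) N\right) = - 3 \left(6 g + \left(g + 2 N\right) N\right) = - 3 \left(6 g + N \left(g + 2 N\right)\right) = - 18 g - 3 N \left(g + 2 N\right)$)
$Q{\left(V \right)} = -1665$ ($Q{\left(V \right)} = \left(\left(-18\right) 5 - 6 \cdot 1^{2} - 3 \cdot 5\right) \left(-3\right) \left(-5\right) = \left(-90 - 6 - 15\right) \left(-3\right) \left(-5\right) = \left(-111\right) \left(-3\right) \left(-5\right) = 333 \left(-5\right) = -1665$)
$D{\left(l,O \right)} = -1662 + O$ ($D{\left(l,O \right)} = \left(-1665 + 3\right) + O = -1662 + O$)
$- 13 D{\left(-4,-44 \right)} = - 13 \left(-1662 - 44\right) = \left(-13\right) \left(-1706\right) = 22178$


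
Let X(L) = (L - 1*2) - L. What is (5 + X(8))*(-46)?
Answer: -138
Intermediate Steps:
X(L) = -2 (X(L) = (L - 2) - L = (-2 + L) - L = -2)
(5 + X(8))*(-46) = (5 - 2)*(-46) = 3*(-46) = -138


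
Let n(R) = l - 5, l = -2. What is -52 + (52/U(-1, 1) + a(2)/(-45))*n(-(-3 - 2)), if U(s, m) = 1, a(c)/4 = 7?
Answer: -18524/45 ≈ -411.64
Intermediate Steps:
a(c) = 28 (a(c) = 4*7 = 28)
n(R) = -7 (n(R) = -2 - 5 = -7)
-52 + (52/U(-1, 1) + a(2)/(-45))*n(-(-3 - 2)) = -52 + (52/1 + 28/(-45))*(-7) = -52 + (52*1 + 28*(-1/45))*(-7) = -52 + (52 - 28/45)*(-7) = -52 + (2312/45)*(-7) = -52 - 16184/45 = -18524/45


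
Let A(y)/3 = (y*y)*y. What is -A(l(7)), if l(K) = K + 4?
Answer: -3993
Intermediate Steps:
l(K) = 4 + K
A(y) = 3*y**3 (A(y) = 3*((y*y)*y) = 3*(y**2*y) = 3*y**3)
-A(l(7)) = -3*(4 + 7)**3 = -3*11**3 = -3*1331 = -1*3993 = -3993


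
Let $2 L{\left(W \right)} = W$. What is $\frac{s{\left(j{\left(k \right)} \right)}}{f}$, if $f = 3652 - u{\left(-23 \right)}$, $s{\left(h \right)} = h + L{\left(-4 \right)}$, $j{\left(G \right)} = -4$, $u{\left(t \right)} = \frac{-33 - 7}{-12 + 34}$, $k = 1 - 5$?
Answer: $- \frac{33}{20096} \approx -0.0016421$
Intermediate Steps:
$k = -4$ ($k = 1 - 5 = -4$)
$L{\left(W \right)} = \frac{W}{2}$
$u{\left(t \right)} = - \frac{20}{11}$ ($u{\left(t \right)} = - \frac{40}{22} = \left(-40\right) \frac{1}{22} = - \frac{20}{11}$)
$s{\left(h \right)} = -2 + h$ ($s{\left(h \right)} = h + \frac{1}{2} \left(-4\right) = h - 2 = -2 + h$)
$f = \frac{40192}{11}$ ($f = 3652 - - \frac{20}{11} = 3652 + \frac{20}{11} = \frac{40192}{11} \approx 3653.8$)
$\frac{s{\left(j{\left(k \right)} \right)}}{f} = \frac{-2 - 4}{\frac{40192}{11}} = \left(-6\right) \frac{11}{40192} = - \frac{33}{20096}$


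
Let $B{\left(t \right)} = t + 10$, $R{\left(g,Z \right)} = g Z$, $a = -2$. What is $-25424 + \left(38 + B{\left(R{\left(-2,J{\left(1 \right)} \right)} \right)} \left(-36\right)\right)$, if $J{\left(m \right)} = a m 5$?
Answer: $-26466$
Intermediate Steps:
$J{\left(m \right)} = - 10 m$ ($J{\left(m \right)} = - 2 m 5 = - 10 m$)
$R{\left(g,Z \right)} = Z g$
$B{\left(t \right)} = 10 + t$
$-25424 + \left(38 + B{\left(R{\left(-2,J{\left(1 \right)} \right)} \right)} \left(-36\right)\right) = -25424 + \left(38 + \left(10 + \left(-10\right) 1 \left(-2\right)\right) \left(-36\right)\right) = -25424 + \left(38 + \left(10 - -20\right) \left(-36\right)\right) = -25424 + \left(38 + \left(10 + 20\right) \left(-36\right)\right) = -25424 + \left(38 + 30 \left(-36\right)\right) = -25424 + \left(38 - 1080\right) = -25424 - 1042 = -26466$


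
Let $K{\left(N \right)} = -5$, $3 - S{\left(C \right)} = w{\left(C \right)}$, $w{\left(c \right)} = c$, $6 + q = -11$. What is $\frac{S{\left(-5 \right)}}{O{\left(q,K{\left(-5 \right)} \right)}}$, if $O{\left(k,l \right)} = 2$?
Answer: $4$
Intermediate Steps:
$q = -17$ ($q = -6 - 11 = -17$)
$S{\left(C \right)} = 3 - C$
$\frac{S{\left(-5 \right)}}{O{\left(q,K{\left(-5 \right)} \right)}} = \frac{3 - -5}{2} = \left(3 + 5\right) \frac{1}{2} = 8 \cdot \frac{1}{2} = 4$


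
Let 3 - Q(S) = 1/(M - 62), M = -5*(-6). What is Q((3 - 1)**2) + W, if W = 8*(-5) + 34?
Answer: -95/32 ≈ -2.9688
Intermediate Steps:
W = -6 (W = -40 + 34 = -6)
M = 30
Q(S) = 97/32 (Q(S) = 3 - 1/(30 - 62) = 3 - 1/(-32) = 3 - 1*(-1/32) = 3 + 1/32 = 97/32)
Q((3 - 1)**2) + W = 97/32 - 6 = -95/32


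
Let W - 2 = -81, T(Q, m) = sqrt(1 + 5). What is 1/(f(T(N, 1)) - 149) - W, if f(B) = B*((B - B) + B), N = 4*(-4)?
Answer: 11296/143 ≈ 78.993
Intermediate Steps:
N = -16
T(Q, m) = sqrt(6)
f(B) = B**2 (f(B) = B*(0 + B) = B*B = B**2)
W = -79 (W = 2 - 81 = -79)
1/(f(T(N, 1)) - 149) - W = 1/((sqrt(6))**2 - 149) - 1*(-79) = 1/(6 - 149) + 79 = 1/(-143) + 79 = -1/143 + 79 = 11296/143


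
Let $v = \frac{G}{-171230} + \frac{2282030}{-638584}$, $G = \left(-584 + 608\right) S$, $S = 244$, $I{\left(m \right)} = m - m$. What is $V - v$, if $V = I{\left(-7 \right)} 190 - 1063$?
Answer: $- \frac{28959741322339}{27336184580} \approx -1059.4$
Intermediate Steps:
$I{\left(m \right)} = 0$
$G = 5856$ ($G = \left(-584 + 608\right) 244 = 24 \cdot 244 = 5856$)
$V = -1063$ ($V = 0 \cdot 190 - 1063 = 0 - 1063 = -1063$)
$v = - \frac{98622886201}{27336184580}$ ($v = \frac{5856}{-171230} + \frac{2282030}{-638584} = 5856 \left(- \frac{1}{171230}\right) + 2282030 \left(- \frac{1}{638584}\right) = - \frac{2928}{85615} - \frac{1141015}{319292} = - \frac{98622886201}{27336184580} \approx -3.6078$)
$V - v = -1063 - - \frac{98622886201}{27336184580} = -1063 + \frac{98622886201}{27336184580} = - \frac{28959741322339}{27336184580}$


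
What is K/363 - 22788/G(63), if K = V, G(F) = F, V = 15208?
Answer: -812660/2541 ≈ -319.82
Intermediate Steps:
K = 15208
K/363 - 22788/G(63) = 15208/363 - 22788/63 = 15208*(1/363) - 22788*1/63 = 15208/363 - 2532/7 = -812660/2541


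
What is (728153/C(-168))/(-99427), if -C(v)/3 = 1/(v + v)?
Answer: -81553136/99427 ≈ -820.23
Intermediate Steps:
C(v) = -3/(2*v) (C(v) = -3/(v + v) = -3*1/(2*v) = -3/(2*v))
(728153/C(-168))/(-99427) = (728153/((-3/2/(-168))))/(-99427) = (728153/((-3/2*(-1/168))))*(-1/99427) = (728153/(1/112))*(-1/99427) = (728153*112)*(-1/99427) = 81553136*(-1/99427) = -81553136/99427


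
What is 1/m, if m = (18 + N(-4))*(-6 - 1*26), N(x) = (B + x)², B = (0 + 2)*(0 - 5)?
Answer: -1/6848 ≈ -0.00014603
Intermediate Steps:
B = -10 (B = 2*(-5) = -10)
N(x) = (-10 + x)²
m = -6848 (m = (18 + (-10 - 4)²)*(-6 - 1*26) = (18 + (-14)²)*(-6 - 26) = (18 + 196)*(-32) = 214*(-32) = -6848)
1/m = 1/(-6848) = -1/6848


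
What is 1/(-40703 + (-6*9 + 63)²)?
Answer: -1/40622 ≈ -2.4617e-5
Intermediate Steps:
1/(-40703 + (-6*9 + 63)²) = 1/(-40703 + (-54 + 63)²) = 1/(-40703 + 9²) = 1/(-40703 + 81) = 1/(-40622) = -1/40622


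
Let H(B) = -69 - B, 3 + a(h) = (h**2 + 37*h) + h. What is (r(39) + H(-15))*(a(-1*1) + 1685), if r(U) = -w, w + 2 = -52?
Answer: 0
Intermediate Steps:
w = -54 (w = -2 - 52 = -54)
a(h) = -3 + h**2 + 38*h (a(h) = -3 + ((h**2 + 37*h) + h) = -3 + (h**2 + 38*h) = -3 + h**2 + 38*h)
r(U) = 54 (r(U) = -1*(-54) = 54)
(r(39) + H(-15))*(a(-1*1) + 1685) = (54 + (-69 - 1*(-15)))*((-3 + (-1*1)**2 + 38*(-1*1)) + 1685) = (54 + (-69 + 15))*((-3 + (-1)**2 + 38*(-1)) + 1685) = (54 - 54)*((-3 + 1 - 38) + 1685) = 0*(-40 + 1685) = 0*1645 = 0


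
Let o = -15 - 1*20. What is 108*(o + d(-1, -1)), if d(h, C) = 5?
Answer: -3240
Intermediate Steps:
o = -35 (o = -15 - 20 = -35)
108*(o + d(-1, -1)) = 108*(-35 + 5) = 108*(-30) = -3240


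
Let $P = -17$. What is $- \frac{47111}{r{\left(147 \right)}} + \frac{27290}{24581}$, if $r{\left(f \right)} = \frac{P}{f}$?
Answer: $\frac{170231681107}{417877} \approx 4.0737 \cdot 10^{5}$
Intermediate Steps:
$r{\left(f \right)} = - \frac{17}{f}$
$- \frac{47111}{r{\left(147 \right)}} + \frac{27290}{24581} = - \frac{47111}{\left(-17\right) \frac{1}{147}} + \frac{27290}{24581} = - \frac{47111}{\left(-17\right) \frac{1}{147}} + 27290 \cdot \frac{1}{24581} = - \frac{47111}{- \frac{17}{147}} + \frac{27290}{24581} = \left(-47111\right) \left(- \frac{147}{17}\right) + \frac{27290}{24581} = \frac{6925317}{17} + \frac{27290}{24581} = \frac{170231681107}{417877}$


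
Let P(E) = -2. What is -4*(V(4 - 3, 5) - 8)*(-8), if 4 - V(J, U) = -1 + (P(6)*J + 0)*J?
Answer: -32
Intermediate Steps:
V(J, U) = 5 + 2*J**2 (V(J, U) = 4 - (-1 + (-2*J + 0)*J) = 4 - (-1 + (-2*J)*J) = 4 - (-1 - 2*J**2) = 4 + (1 + 2*J**2) = 5 + 2*J**2)
-4*(V(4 - 3, 5) - 8)*(-8) = -4*((5 + 2*(4 - 3)**2) - 8)*(-8) = -4*((5 + 2*1**2) - 8)*(-8) = -4*((5 + 2*1) - 8)*(-8) = -4*((5 + 2) - 8)*(-8) = -4*(7 - 8)*(-8) = -4*(-1)*(-8) = 4*(-8) = -32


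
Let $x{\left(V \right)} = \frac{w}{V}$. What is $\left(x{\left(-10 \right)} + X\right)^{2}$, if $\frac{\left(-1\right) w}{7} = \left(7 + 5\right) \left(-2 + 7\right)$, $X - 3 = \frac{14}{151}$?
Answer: $\frac{46362481}{22801} \approx 2033.4$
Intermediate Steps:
$X = \frac{467}{151}$ ($X = 3 + \frac{14}{151} = \frac{467}{151} \approx 3.0927$)
$w = -420$ ($w = - 7 \left(7 + 5\right) \left(-2 + 7\right) = - 7 \cdot 12 \cdot 5 = \left(-7\right) 60 = -420$)
$x{\left(V \right)} = - \frac{420}{V}$
$\left(x{\left(-10 \right)} + X\right)^{2} = \left(- \frac{420}{-10} + \frac{467}{151}\right)^{2} = \left(\left(-420\right) \left(- \frac{1}{10}\right) + \frac{467}{151}\right)^{2} = \left(42 + \frac{467}{151}\right)^{2} = \left(\frac{6809}{151}\right)^{2} = \frac{46362481}{22801}$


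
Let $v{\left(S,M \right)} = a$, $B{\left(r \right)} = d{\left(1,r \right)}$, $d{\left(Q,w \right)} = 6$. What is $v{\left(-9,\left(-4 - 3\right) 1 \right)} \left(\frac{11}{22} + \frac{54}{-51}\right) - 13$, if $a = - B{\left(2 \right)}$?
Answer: $- \frac{164}{17} \approx -9.6471$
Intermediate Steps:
$B{\left(r \right)} = 6$
$a = -6$ ($a = \left(-1\right) 6 = -6$)
$v{\left(S,M \right)} = -6$
$v{\left(-9,\left(-4 - 3\right) 1 \right)} \left(\frac{11}{22} + \frac{54}{-51}\right) - 13 = - 6 \left(\frac{11}{22} + \frac{54}{-51}\right) - 13 = - 6 \left(11 \cdot \frac{1}{22} + 54 \left(- \frac{1}{51}\right)\right) - 13 = - 6 \left(\frac{1}{2} - \frac{18}{17}\right) - 13 = \left(-6\right) \left(- \frac{19}{34}\right) - 13 = \frac{57}{17} - 13 = - \frac{164}{17}$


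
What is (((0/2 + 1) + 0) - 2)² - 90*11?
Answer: -989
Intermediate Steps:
(((0/2 + 1) + 0) - 2)² - 90*11 = (((0*(½) + 1) + 0) - 2)² - 990 = (((0 + 1) + 0) - 2)² - 990 = ((1 + 0) - 2)² - 990 = (1 - 2)² - 990 = (-1)² - 990 = 1 - 990 = -989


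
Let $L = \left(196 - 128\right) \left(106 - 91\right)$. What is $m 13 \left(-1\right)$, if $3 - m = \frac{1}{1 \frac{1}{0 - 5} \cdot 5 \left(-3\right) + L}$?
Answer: $- \frac{39884}{1023} \approx -38.987$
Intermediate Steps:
$L = 1020$ ($L = 68 \cdot 15 = 1020$)
$m = \frac{3068}{1023}$ ($m = 3 - \frac{1}{1 \frac{1}{0 - 5} \cdot 5 \left(-3\right) + 1020} = 3 - \frac{1}{1 \frac{1}{-5} \cdot 5 \left(-3\right) + 1020} = 3 - \frac{1}{1 \left(- \frac{1}{5}\right) 5 \left(-3\right) + 1020} = 3 - \frac{1}{\left(- \frac{1}{5}\right) 5 \left(-3\right) + 1020} = 3 - \frac{1}{\left(-1\right) \left(-3\right) + 1020} = 3 - \frac{1}{3 + 1020} = 3 - \frac{1}{1023} = \frac{3068}{1023} \approx 2.999$)
$m 13 \left(-1\right) = \frac{3068 \cdot 13 \left(-1\right)}{1023} = \frac{3068}{1023} \left(-13\right) = - \frac{39884}{1023}$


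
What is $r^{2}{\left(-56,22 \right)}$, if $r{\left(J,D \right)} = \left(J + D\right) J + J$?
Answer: $3415104$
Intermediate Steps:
$r{\left(J,D \right)} = J + J \left(D + J\right)$ ($r{\left(J,D \right)} = \left(D + J\right) J + J = J \left(D + J\right) + J = J + J \left(D + J\right)$)
$r^{2}{\left(-56,22 \right)} = \left(- 56 \left(1 + 22 - 56\right)\right)^{2} = \left(\left(-56\right) \left(-33\right)\right)^{2} = 1848^{2} = 3415104$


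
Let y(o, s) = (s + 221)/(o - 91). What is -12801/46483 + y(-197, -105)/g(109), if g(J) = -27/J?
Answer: 122047619/90362952 ≈ 1.3506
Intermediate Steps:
y(o, s) = (221 + s)/(-91 + o)
-12801/46483 + y(-197, -105)/g(109) = -12801/46483 + ((221 - 105)/(-91 - 197))/((-27/109)) = -12801*1/46483 + (116/(-288))/((-27*1/109)) = -12801/46483 + (-1/288*116)/(-27/109) = -12801/46483 - 29/72*(-109/27) = -12801/46483 + 3161/1944 = 122047619/90362952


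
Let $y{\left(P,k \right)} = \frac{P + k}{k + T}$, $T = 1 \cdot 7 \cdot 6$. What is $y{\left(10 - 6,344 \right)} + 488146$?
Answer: $\frac{94212352}{193} \approx 4.8815 \cdot 10^{5}$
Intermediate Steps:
$T = 42$ ($T = 7 \cdot 6 = 42$)
$y{\left(P,k \right)} = \frac{P + k}{42 + k}$ ($y{\left(P,k \right)} = \frac{P + k}{k + 42} = \frac{P + k}{42 + k}$)
$y{\left(10 - 6,344 \right)} + 488146 = \frac{\left(10 - 6\right) + 344}{42 + 344} + 488146 = \frac{\left(10 - 6\right) + 344}{386} + 488146 = \frac{4 + 344}{386} + 488146 = \frac{1}{386} \cdot 348 + 488146 = \frac{174}{193} + 488146 = \frac{94212352}{193}$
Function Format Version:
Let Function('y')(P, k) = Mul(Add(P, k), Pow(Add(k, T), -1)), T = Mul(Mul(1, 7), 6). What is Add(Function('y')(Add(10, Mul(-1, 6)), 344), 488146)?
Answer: Rational(94212352, 193) ≈ 4.8815e+5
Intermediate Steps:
T = 42 (T = Mul(7, 6) = 42)
Function('y')(P, k) = Mul(Pow(Add(42, k), -1), Add(P, k)) (Function('y')(P, k) = Mul(Add(P, k), Pow(Add(k, 42), -1)) = Mul(Add(P, k), Pow(Add(42, k), -1)) = Mul(Pow(Add(42, k), -1), Add(P, k)))
Add(Function('y')(Add(10, Mul(-1, 6)), 344), 488146) = Add(Mul(Pow(Add(42, 344), -1), Add(Add(10, Mul(-1, 6)), 344)), 488146) = Add(Mul(Pow(386, -1), Add(Add(10, -6), 344)), 488146) = Add(Mul(Rational(1, 386), Add(4, 344)), 488146) = Add(Mul(Rational(1, 386), 348), 488146) = Add(Rational(174, 193), 488146) = Rational(94212352, 193)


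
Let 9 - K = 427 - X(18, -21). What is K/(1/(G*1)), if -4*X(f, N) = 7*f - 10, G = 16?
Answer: -7152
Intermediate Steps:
X(f, N) = 5/2 - 7*f/4 (X(f, N) = -(7*f - 10)/4 = -(-10 + 7*f)/4 = 5/2 - 7*f/4)
K = -447 (K = 9 - (427 - (5/2 - 7/4*18)) = 9 - (427 - (5/2 - 63/2)) = 9 - (427 - 1*(-29)) = 9 - (427 + 29) = 9 - 1*456 = 9 - 456 = -447)
K/(1/(G*1)) = -447*16*1 = -447/(1/16) = -447/1/16 = -447*16 = -7152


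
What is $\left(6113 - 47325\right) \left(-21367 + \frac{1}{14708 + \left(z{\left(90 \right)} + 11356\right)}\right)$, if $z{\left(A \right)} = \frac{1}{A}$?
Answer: $\frac{2065622720618764}{2345761} \approx 8.8058 \cdot 10^{8}$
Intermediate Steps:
$\left(6113 - 47325\right) \left(-21367 + \frac{1}{14708 + \left(z{\left(90 \right)} + 11356\right)}\right) = \left(6113 - 47325\right) \left(-21367 + \frac{1}{14708 + \left(\frac{1}{90} + 11356\right)}\right) = - 41212 \left(-21367 + \frac{1}{14708 + \left(\frac{1}{90} + 11356\right)}\right) = - 41212 \left(-21367 + \frac{1}{14708 + \frac{1022041}{90}}\right) = - 41212 \left(-21367 + \frac{1}{\frac{2345761}{90}}\right) = - 41212 \left(-21367 + \frac{90}{2345761}\right) = \left(-41212\right) \left(- \frac{50121875197}{2345761}\right) = \frac{2065622720618764}{2345761}$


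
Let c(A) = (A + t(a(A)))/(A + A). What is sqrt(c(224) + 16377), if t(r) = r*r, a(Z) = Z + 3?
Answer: 3*sqrt(5746727)/56 ≈ 128.42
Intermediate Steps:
a(Z) = 3 + Z
t(r) = r**2
c(A) = (A + (3 + A)**2)/(2*A) (c(A) = (A + (3 + A)**2)/(A + A) = (A + (3 + A)**2)/((2*A)) = (A + (3 + A)**2)*(1/(2*A)) = (A + (3 + A)**2)/(2*A))
sqrt(c(224) + 16377) = sqrt((1/2)*(224 + (3 + 224)**2)/224 + 16377) = sqrt((1/2)*(1/224)*(224 + 227**2) + 16377) = sqrt((1/2)*(1/224)*(224 + 51529) + 16377) = sqrt((1/2)*(1/224)*51753 + 16377) = sqrt(51753/448 + 16377) = sqrt(7388649/448) = 3*sqrt(5746727)/56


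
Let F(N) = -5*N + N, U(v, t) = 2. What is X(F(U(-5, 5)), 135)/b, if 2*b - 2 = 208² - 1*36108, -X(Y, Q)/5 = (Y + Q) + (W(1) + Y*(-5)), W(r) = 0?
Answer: -835/3579 ≈ -0.23331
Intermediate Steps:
F(N) = -4*N
X(Y, Q) = -5*Q + 20*Y (X(Y, Q) = -5*((Y + Q) + (0 + Y*(-5))) = -5*((Q + Y) + (0 - 5*Y)) = -5*((Q + Y) - 5*Y) = -5*(Q - 4*Y) = -5*Q + 20*Y)
b = 3579 (b = 1 + (208² - 1*36108)/2 = 1 + (43264 - 36108)/2 = 1 + (½)*7156 = 1 + 3578 = 3579)
X(F(U(-5, 5)), 135)/b = (-5*135 + 20*(-4*2))/3579 = (-675 + 20*(-8))*(1/3579) = (-675 - 160)*(1/3579) = -835*1/3579 = -835/3579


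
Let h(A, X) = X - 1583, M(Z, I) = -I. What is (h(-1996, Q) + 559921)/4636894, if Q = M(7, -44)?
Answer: 279191/2318447 ≈ 0.12042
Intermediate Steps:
Q = 44 (Q = -1*(-44) = 44)
h(A, X) = -1583 + X
(h(-1996, Q) + 559921)/4636894 = ((-1583 + 44) + 559921)/4636894 = (-1539 + 559921)*(1/4636894) = 558382*(1/4636894) = 279191/2318447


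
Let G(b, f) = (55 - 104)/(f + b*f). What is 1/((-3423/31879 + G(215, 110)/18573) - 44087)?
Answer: -14068026727920/620218604906376151 ≈ -2.2682e-5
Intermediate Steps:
G(b, f) = -49/(f + b*f)
1/((-3423/31879 + G(215, 110)/18573) - 44087) = 1/((-3423/31879 - 49/(110*(1 + 215))/18573) - 44087) = 1/((-3423*1/31879 - 49*1/110/216*(1/18573)) - 44087) = 1/((-3423/31879 - 49*1/110*1/216*(1/18573)) - 44087) = 1/((-3423/31879 - 49/23760*1/18573) - 44087) = 1/((-3423/31879 - 49/441294480) - 44087) = 1/(-1510552567111/14068026727920 - 44087) = 1/(-620218604906376151/14068026727920) = -14068026727920/620218604906376151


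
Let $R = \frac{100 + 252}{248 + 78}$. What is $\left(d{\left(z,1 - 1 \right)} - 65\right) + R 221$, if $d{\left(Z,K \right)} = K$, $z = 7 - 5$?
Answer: $\frac{28301}{163} \approx 173.63$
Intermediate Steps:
$z = 2$ ($z = 7 - 5 = 2$)
$R = \frac{176}{163}$ ($R = \frac{352}{326} = 352 \cdot \frac{1}{326} = \frac{176}{163} \approx 1.0798$)
$\left(d{\left(z,1 - 1 \right)} - 65\right) + R 221 = \left(\left(1 - 1\right) - 65\right) + \frac{176}{163} \cdot 221 = \left(0 - 65\right) + \frac{38896}{163} = -65 + \frac{38896}{163} = \frac{28301}{163}$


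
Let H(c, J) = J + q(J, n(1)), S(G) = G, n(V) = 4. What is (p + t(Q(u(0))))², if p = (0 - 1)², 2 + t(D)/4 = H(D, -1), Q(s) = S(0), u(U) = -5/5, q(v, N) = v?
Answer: 225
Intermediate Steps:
u(U) = -1 (u(U) = -5*⅕ = -1)
Q(s) = 0
H(c, J) = 2*J (H(c, J) = J + J = 2*J)
t(D) = -16 (t(D) = -8 + 4*(2*(-1)) = -8 + 4*(-2) = -8 - 8 = -16)
p = 1 (p = (-1)² = 1)
(p + t(Q(u(0))))² = (1 - 16)² = (-15)² = 225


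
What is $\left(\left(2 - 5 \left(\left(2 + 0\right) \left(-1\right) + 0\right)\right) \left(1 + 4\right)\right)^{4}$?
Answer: $12960000$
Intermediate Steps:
$\left(\left(2 - 5 \left(\left(2 + 0\right) \left(-1\right) + 0\right)\right) \left(1 + 4\right)\right)^{4} = \left(\left(2 - 5 \left(2 \left(-1\right) + 0\right)\right) 5\right)^{4} = \left(\left(2 - 5 \left(-2 + 0\right)\right) 5\right)^{4} = \left(\left(2 - -10\right) 5\right)^{4} = \left(\left(2 + 10\right) 5\right)^{4} = \left(12 \cdot 5\right)^{4} = 60^{4} = 12960000$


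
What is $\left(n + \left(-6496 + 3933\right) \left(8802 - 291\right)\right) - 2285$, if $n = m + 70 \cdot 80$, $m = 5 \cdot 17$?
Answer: $-21810293$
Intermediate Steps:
$m = 85$
$n = 5685$ ($n = 85 + 70 \cdot 80 = 85 + 5600 = 5685$)
$\left(n + \left(-6496 + 3933\right) \left(8802 - 291\right)\right) - 2285 = \left(5685 + \left(-6496 + 3933\right) \left(8802 - 291\right)\right) - 2285 = \left(5685 - 21813693\right) - 2285 = -21808008 - 2285 = -21810293$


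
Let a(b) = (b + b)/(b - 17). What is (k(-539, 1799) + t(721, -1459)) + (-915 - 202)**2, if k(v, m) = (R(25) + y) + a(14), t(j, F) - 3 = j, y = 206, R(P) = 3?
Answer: 3745838/3 ≈ 1.2486e+6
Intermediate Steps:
a(b) = 2*b/(-17 + b) (a(b) = (2*b)/(-17 + b) = 2*b/(-17 + b))
t(j, F) = 3 + j
k(v, m) = 599/3 (k(v, m) = (3 + 206) + 2*14/(-17 + 14) = 209 + 2*14/(-3) = 209 + 2*14*(-1/3) = 209 - 28/3 = 599/3)
(k(-539, 1799) + t(721, -1459)) + (-915 - 202)**2 = (599/3 + (3 + 721)) + (-915 - 202)**2 = (599/3 + 724) + (-1117)**2 = 2771/3 + 1247689 = 3745838/3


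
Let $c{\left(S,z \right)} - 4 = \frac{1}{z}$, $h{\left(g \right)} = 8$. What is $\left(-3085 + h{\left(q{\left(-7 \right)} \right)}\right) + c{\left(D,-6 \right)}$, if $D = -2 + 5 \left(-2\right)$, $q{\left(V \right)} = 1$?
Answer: $- \frac{18439}{6} \approx -3073.2$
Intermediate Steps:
$D = -12$ ($D = -2 - 10 = -12$)
$c{\left(S,z \right)} = 4 + \frac{1}{z}$
$\left(-3085 + h{\left(q{\left(-7 \right)} \right)}\right) + c{\left(D,-6 \right)} = \left(-3085 + 8\right) + \left(4 + \frac{1}{-6}\right) = -3077 + \left(4 - \frac{1}{6}\right) = -3077 + \frac{23}{6} = - \frac{18439}{6}$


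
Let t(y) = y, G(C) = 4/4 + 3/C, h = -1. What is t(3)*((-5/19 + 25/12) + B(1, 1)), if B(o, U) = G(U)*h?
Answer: -497/76 ≈ -6.5395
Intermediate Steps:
G(C) = 1 + 3/C (G(C) = 4*(¼) + 3/C = 1 + 3/C)
B(o, U) = -(3 + U)/U (B(o, U) = ((3 + U)/U)*(-1) = -(3 + U)/U)
t(3)*((-5/19 + 25/12) + B(1, 1)) = 3*((-5/19 + 25/12) + (-3 - 1*1)/1) = 3*((-5*1/19 + 25*(1/12)) + 1*(-3 - 1)) = 3*((-5/19 + 25/12) + 1*(-4)) = 3*(415/228 - 4) = 3*(-497/228) = -497/76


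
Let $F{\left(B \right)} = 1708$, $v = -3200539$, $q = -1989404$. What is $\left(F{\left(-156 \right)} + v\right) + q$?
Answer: $-5188235$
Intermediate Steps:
$\left(F{\left(-156 \right)} + v\right) + q = \left(1708 - 3200539\right) - 1989404 = -3198831 - 1989404 = -5188235$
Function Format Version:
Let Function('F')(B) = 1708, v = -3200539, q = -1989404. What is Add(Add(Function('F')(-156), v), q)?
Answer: -5188235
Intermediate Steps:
Add(Add(Function('F')(-156), v), q) = Add(Add(1708, -3200539), -1989404) = Add(-3198831, -1989404) = -5188235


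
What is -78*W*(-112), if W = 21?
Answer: 183456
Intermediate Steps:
-78*W*(-112) = -78*21*(-112) = -1638*(-112) = 183456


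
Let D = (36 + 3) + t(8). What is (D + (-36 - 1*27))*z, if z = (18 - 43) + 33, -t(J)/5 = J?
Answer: -512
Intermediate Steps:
t(J) = -5*J
z = 8 (z = -25 + 33 = 8)
D = -1 (D = (36 + 3) - 5*8 = 39 - 40 = -1)
(D + (-36 - 1*27))*z = (-1 + (-36 - 1*27))*8 = (-1 + (-36 - 27))*8 = (-1 - 63)*8 = -64*8 = -512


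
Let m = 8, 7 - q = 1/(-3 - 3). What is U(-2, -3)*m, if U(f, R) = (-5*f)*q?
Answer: 1720/3 ≈ 573.33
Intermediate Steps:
q = 43/6 (q = 7 - 1/(-3 - 3) = 7 - 1/(-6) = 7 - 1*(-1/6) = 7 + 1/6 = 43/6 ≈ 7.1667)
U(f, R) = -215*f/6 (U(f, R) = -5*f*(43/6) = -215*f/6)
U(-2, -3)*m = -215/6*(-2)*8 = (215/3)*8 = 1720/3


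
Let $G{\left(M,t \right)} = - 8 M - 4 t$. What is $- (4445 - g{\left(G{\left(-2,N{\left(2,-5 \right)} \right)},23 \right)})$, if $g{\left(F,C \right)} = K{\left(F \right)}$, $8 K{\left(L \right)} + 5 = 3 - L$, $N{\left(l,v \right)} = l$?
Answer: $- \frac{17785}{4} \approx -4446.3$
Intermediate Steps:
$K{\left(L \right)} = - \frac{1}{4} - \frac{L}{8}$ ($K{\left(L \right)} = - \frac{5}{8} + \frac{3 - L}{8} = - \frac{5}{8} - \left(- \frac{3}{8} + \frac{L}{8}\right) = - \frac{1}{4} - \frac{L}{8}$)
$g{\left(F,C \right)} = - \frac{1}{4} - \frac{F}{8}$
$- (4445 - g{\left(G{\left(-2,N{\left(2,-5 \right)} \right)},23 \right)}) = - (4445 - \left(- \frac{1}{4} - \frac{\left(-8\right) \left(-2\right) - 8}{8}\right)) = - (4445 - \left(- \frac{1}{4} - \frac{16 - 8}{8}\right)) = - (4445 - \left(- \frac{1}{4} - 1\right)) = - (4445 - - \frac{5}{4}) = - (4445 + \frac{5}{4}) = \left(-1\right) \frac{17785}{4} = - \frac{17785}{4}$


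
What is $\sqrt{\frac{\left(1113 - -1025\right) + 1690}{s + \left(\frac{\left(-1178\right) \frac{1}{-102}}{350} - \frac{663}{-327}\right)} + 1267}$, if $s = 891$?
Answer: $\frac{\sqrt{3838261976637752098267}}{1737583201} \approx 35.655$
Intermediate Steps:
$\sqrt{\frac{\left(1113 - -1025\right) + 1690}{s + \left(\frac{\left(-1178\right) \frac{1}{-102}}{350} - \frac{663}{-327}\right)} + 1267} = \sqrt{\frac{\left(1113 - -1025\right) + 1690}{891 + \left(\frac{\left(-1178\right) \frac{1}{-102}}{350} - \frac{663}{-327}\right)} + 1267} = \sqrt{\frac{\left(1113 + 1025\right) + 1690}{891 + \left(\left(-1178\right) \left(- \frac{1}{102}\right) \frac{1}{350} - - \frac{221}{109}\right)} + 1267} = \sqrt{\frac{2138 + 1690}{891 + \left(\frac{589}{51} \cdot \frac{1}{350} + \frac{221}{109}\right)} + 1267} = \sqrt{\frac{3828}{891 + \left(\frac{589}{17850} + \frac{221}{109}\right)} + 1267} = \sqrt{\frac{3828}{891 + \frac{4009051}{1945650}} + 1267} = \sqrt{\frac{3828}{\frac{1737583201}{1945650}} + 1267} = \sqrt{3828 \cdot \frac{1945650}{1737583201} + 1267} = \sqrt{\frac{7447948200}{1737583201} + 1267} = \sqrt{\frac{2208965863867}{1737583201}} = \frac{\sqrt{3838261976637752098267}}{1737583201}$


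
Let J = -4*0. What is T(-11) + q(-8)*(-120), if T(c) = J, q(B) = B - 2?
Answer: 1200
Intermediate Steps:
q(B) = -2 + B
J = 0
T(c) = 0
T(-11) + q(-8)*(-120) = 0 + (-2 - 8)*(-120) = 0 - 10*(-120) = 0 + 1200 = 1200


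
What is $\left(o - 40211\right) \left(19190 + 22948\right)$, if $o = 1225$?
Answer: $-1642792068$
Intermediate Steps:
$\left(o - 40211\right) \left(19190 + 22948\right) = \left(1225 - 40211\right) \left(19190 + 22948\right) = \left(-38986\right) 42138 = -1642792068$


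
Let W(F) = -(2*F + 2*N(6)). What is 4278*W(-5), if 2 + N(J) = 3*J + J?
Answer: -145452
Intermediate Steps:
N(J) = -2 + 4*J (N(J) = -2 + (3*J + J) = -2 + 4*J)
W(F) = -44 - 2*F (W(F) = -(-4 + 48 + 2*F) = -(44 + 2*F) = -2*(22 + F) = -44 - 2*F)
4278*W(-5) = 4278*(-44 - 2*(-5)) = 4278*(-44 + 10) = 4278*(-34) = -145452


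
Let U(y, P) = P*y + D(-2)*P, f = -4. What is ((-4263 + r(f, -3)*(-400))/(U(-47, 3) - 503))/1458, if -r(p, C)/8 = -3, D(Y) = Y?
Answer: 4621/315900 ≈ 0.014628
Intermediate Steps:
r(p, C) = 24 (r(p, C) = -8*(-3) = 24)
U(y, P) = -2*P + P*y (U(y, P) = P*y - 2*P = -2*P + P*y)
((-4263 + r(f, -3)*(-400))/(U(-47, 3) - 503))/1458 = ((-4263 + 24*(-400))/(3*(-2 - 47) - 503))/1458 = ((-4263 - 9600)/(3*(-49) - 503))*(1/1458) = -13863/(-147 - 503)*(1/1458) = -13863/(-650)*(1/1458) = -13863*(-1/650)*(1/1458) = (13863/650)*(1/1458) = 4621/315900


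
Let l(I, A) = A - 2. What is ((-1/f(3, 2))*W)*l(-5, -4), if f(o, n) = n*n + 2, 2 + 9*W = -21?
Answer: -23/9 ≈ -2.5556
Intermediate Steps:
W = -23/9 (W = -2/9 + (1/9)*(-21) = -2/9 - 7/3 = -23/9 ≈ -2.5556)
f(o, n) = 2 + n**2 (f(o, n) = n**2 + 2 = 2 + n**2)
l(I, A) = -2 + A
((-1/f(3, 2))*W)*l(-5, -4) = (-1/(2 + 2**2)*(-23/9))*(-2 - 4) = (-1/(2 + 4)*(-23/9))*(-6) = (-1/6*(-23/9))*(-6) = (-1*1/6*(-23/9))*(-6) = -1/6*(-23/9)*(-6) = (23/54)*(-6) = -23/9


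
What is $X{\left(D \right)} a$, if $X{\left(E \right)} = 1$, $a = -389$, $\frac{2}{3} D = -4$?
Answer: $-389$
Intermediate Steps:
$D = -6$ ($D = \frac{3}{2} \left(-4\right) = -6$)
$X{\left(D \right)} a = 1 \left(-389\right) = -389$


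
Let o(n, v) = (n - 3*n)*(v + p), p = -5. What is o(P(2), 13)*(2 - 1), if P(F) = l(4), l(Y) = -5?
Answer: 80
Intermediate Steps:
P(F) = -5
o(n, v) = -2*n*(-5 + v) (o(n, v) = (n - 3*n)*(v - 5) = (-2*n)*(-5 + v) = -2*n*(-5 + v))
o(P(2), 13)*(2 - 1) = (2*(-5)*(5 - 1*13))*(2 - 1) = (2*(-5)*(5 - 13))*1 = (2*(-5)*(-8))*1 = 80*1 = 80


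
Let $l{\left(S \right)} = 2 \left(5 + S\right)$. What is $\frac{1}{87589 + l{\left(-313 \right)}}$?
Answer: $\frac{1}{86973} \approx 1.1498 \cdot 10^{-5}$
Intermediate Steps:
$l{\left(S \right)} = 10 + 2 S$
$\frac{1}{87589 + l{\left(-313 \right)}} = \frac{1}{87589 + \left(10 + 2 \left(-313\right)\right)} = \frac{1}{87589 + \left(10 - 626\right)} = \frac{1}{87589 - 616} = \frac{1}{86973}$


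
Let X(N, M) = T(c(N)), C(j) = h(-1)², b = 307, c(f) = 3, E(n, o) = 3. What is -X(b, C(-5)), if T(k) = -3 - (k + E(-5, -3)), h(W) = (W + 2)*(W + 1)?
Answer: 9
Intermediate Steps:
h(W) = (1 + W)*(2 + W) (h(W) = (2 + W)*(1 + W) = (1 + W)*(2 + W))
C(j) = 0 (C(j) = (2 + (-1)² + 3*(-1))² = (2 + 1 - 3)² = 0² = 0)
T(k) = -6 - k (T(k) = -3 - (k + 3) = -3 - (3 + k) = -3 + (-3 - k) = -6 - k)
X(N, M) = -9 (X(N, M) = -6 - 1*3 = -6 - 3 = -9)
-X(b, C(-5)) = -1*(-9) = 9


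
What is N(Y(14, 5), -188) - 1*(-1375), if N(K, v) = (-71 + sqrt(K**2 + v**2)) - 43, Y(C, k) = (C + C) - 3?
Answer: 1261 + sqrt(35969) ≈ 1450.7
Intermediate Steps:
Y(C, k) = -3 + 2*C (Y(C, k) = 2*C - 3 = -3 + 2*C)
N(K, v) = -114 + sqrt(K**2 + v**2)
N(Y(14, 5), -188) - 1*(-1375) = (-114 + sqrt((-3 + 2*14)**2 + (-188)**2)) - 1*(-1375) = (-114 + sqrt((-3 + 28)**2 + 35344)) + 1375 = (-114 + sqrt(25**2 + 35344)) + 1375 = (-114 + sqrt(625 + 35344)) + 1375 = (-114 + sqrt(35969)) + 1375 = 1261 + sqrt(35969)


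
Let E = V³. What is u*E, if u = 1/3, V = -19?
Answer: -6859/3 ≈ -2286.3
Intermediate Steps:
u = ⅓ ≈ 0.33333
E = -6859 (E = (-19)³ = -6859)
u*E = (⅓)*(-6859) = -6859/3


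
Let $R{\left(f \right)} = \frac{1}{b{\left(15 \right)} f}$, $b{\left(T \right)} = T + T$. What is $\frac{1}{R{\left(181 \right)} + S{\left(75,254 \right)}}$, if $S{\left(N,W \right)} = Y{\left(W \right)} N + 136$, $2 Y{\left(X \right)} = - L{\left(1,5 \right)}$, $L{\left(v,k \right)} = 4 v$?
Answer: $- \frac{5430}{76019} \approx -0.071429$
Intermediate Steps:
$b{\left(T \right)} = 2 T$
$Y{\left(X \right)} = -2$ ($Y{\left(X \right)} = \frac{\left(-1\right) 4 \cdot 1}{2} = \frac{\left(-1\right) 4}{2} = \frac{1}{2} \left(-4\right) = -2$)
$R{\left(f \right)} = \frac{1}{30 f}$ ($R{\left(f \right)} = \frac{1}{2 \cdot 15 f} = \frac{1}{30 f}$)
$S{\left(N,W \right)} = 136 - 2 N$ ($S{\left(N,W \right)} = - 2 N + 136 = 136 - 2 N$)
$\frac{1}{R{\left(181 \right)} + S{\left(75,254 \right)}} = \frac{1}{\frac{1}{30 \cdot 181} + \left(136 - 150\right)} = \frac{1}{\frac{1}{30} \cdot \frac{1}{181} + \left(136 - 150\right)} = \frac{1}{\frac{1}{5430} - 14} = \frac{1}{- \frac{76019}{5430}} = - \frac{5430}{76019}$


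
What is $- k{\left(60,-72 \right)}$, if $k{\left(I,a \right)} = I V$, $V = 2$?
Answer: $-120$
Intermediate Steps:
$k{\left(I,a \right)} = 2 I$ ($k{\left(I,a \right)} = I 2 = 2 I$)
$- k{\left(60,-72 \right)} = - 2 \cdot 60 = \left(-1\right) 120 = -120$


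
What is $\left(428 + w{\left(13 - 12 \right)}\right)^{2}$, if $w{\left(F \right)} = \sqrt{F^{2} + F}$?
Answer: $\left(428 + \sqrt{2}\right)^{2} \approx 1.844 \cdot 10^{5}$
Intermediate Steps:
$w{\left(F \right)} = \sqrt{F + F^{2}}$
$\left(428 + w{\left(13 - 12 \right)}\right)^{2} = \left(428 + \sqrt{\left(13 - 12\right) \left(1 + \left(13 - 12\right)\right)}\right)^{2} = \left(428 + \sqrt{1 \left(1 + 1\right)}\right)^{2} = \left(428 + \sqrt{1 \cdot 2}\right)^{2} = \left(428 + \sqrt{2}\right)^{2}$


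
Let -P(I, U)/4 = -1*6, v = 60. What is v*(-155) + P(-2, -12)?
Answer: -9276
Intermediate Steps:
P(I, U) = 24 (P(I, U) = -(-4)*6 = -4*(-6) = 24)
v*(-155) + P(-2, -12) = 60*(-155) + 24 = -9300 + 24 = -9276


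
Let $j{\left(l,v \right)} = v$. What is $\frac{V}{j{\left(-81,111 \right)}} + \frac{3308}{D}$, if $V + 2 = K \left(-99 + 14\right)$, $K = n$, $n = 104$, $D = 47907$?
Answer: $- \frac{141075502}{1772559} \approx -79.589$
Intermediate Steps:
$K = 104$
$V = -8842$ ($V = -2 + 104 \left(-99 + 14\right) = -2 + 104 \left(-85\right) = -2 - 8840 = -8842$)
$\frac{V}{j{\left(-81,111 \right)}} + \frac{3308}{D} = - \frac{8842}{111} + \frac{3308}{47907} = - \frac{141075502}{1772559}$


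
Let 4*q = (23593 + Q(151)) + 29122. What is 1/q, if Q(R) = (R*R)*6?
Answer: 4/189521 ≈ 2.1106e-5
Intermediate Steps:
Q(R) = 6*R² (Q(R) = R²*6 = 6*R²)
q = 189521/4 (q = ((23593 + 6*151²) + 29122)/4 = ((23593 + 6*22801) + 29122)/4 = ((23593 + 136806) + 29122)/4 = (160399 + 29122)/4 = (¼)*189521 = 189521/4 ≈ 47380.)
1/q = 1/(189521/4) = 4/189521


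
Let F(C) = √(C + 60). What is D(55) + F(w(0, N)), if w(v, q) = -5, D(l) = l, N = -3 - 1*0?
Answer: 55 + √55 ≈ 62.416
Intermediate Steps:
N = -3 (N = -3 + 0 = -3)
F(C) = √(60 + C)
D(55) + F(w(0, N)) = 55 + √(60 - 5) = 55 + √55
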